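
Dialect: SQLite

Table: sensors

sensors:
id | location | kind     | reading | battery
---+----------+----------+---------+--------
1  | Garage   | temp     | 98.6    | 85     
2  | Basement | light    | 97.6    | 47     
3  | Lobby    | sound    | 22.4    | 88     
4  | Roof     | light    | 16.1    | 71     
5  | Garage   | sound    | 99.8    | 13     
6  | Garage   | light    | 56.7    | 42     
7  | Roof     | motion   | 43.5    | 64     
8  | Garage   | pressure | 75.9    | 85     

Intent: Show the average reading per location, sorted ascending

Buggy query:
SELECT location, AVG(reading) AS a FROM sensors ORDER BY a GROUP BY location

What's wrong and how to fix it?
Bug: ORDER BY appears before GROUP BY; SQL clause order requires GROUP BY first

Fix: Reorder: SELECT … FROM … GROUP BY … ORDER BY …

Corrected query:
SELECT location, AVG(reading) AS a FROM sensors GROUP BY location ORDER BY a

Result:
location | a    
---------+------
Lobby    | 22.4 
Roof     | 29.8 
Garage   | 82.75
Basement | 97.6 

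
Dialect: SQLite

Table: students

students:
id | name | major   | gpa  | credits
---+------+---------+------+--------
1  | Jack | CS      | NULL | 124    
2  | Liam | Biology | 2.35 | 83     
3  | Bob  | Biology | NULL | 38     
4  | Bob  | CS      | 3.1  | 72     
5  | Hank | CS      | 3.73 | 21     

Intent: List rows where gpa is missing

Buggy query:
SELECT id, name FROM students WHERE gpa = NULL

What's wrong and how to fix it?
Bug: '= NULL' is always unknown in SQL three-valued logic, so no rows match

Fix: Use IS NULL to test for NULL

Corrected query:
SELECT id, name FROM students WHERE gpa IS NULL

Result:
id | name
---+-----
1  | Jack
3  | Bob 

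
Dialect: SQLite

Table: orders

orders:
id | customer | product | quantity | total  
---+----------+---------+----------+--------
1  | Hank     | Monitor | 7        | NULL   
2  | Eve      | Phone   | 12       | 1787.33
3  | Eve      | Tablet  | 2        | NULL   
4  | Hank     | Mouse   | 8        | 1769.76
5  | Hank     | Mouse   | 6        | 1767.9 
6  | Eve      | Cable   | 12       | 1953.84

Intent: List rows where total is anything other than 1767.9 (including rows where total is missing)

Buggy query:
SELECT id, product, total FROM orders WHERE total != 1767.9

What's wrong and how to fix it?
Bug: Inequality against NULL is unknown, not true; rows with NULL are dropped

Fix: Handle NULL separately with IS NULL alongside the inequality

Corrected query:
SELECT id, product, total FROM orders WHERE total != 1767.9 OR total IS NULL

Result:
id | product | total  
---+---------+--------
1  | Monitor | NULL   
2  | Phone   | 1787.33
3  | Tablet  | NULL   
4  | Mouse   | 1769.76
6  | Cable   | 1953.84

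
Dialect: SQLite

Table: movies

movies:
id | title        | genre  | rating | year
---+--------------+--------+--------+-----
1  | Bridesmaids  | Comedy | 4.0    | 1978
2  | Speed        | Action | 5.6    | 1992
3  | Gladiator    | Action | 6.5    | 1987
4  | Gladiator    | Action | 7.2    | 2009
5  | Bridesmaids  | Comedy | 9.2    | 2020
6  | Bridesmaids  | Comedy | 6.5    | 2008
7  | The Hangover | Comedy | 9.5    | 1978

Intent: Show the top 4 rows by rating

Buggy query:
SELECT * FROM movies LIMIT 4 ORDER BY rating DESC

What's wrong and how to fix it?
Bug: ORDER BY cannot follow LIMIT; LIMIT is the final clause

Fix: Swap the clauses: ORDER BY first, then LIMIT

Corrected query:
SELECT * FROM movies ORDER BY rating DESC LIMIT 4

Result:
id | title        | genre  | rating | year
---+--------------+--------+--------+-----
7  | The Hangover | Comedy | 9.5    | 1978
5  | Bridesmaids  | Comedy | 9.2    | 2020
4  | Gladiator    | Action | 7.2    | 2009
3  | Gladiator    | Action | 6.5    | 1987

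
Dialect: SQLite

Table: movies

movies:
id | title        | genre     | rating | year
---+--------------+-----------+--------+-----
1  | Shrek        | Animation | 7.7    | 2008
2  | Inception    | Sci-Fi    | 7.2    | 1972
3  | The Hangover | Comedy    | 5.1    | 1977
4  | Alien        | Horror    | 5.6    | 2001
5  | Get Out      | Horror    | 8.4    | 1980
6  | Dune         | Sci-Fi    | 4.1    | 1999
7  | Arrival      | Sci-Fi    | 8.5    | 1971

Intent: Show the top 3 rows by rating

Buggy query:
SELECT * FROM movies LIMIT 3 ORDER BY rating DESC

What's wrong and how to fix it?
Bug: LIMIT must come after ORDER BY

Fix: Sort with ORDER BY, then apply LIMIT

Corrected query:
SELECT * FROM movies ORDER BY rating DESC LIMIT 3

Result:
id | title   | genre     | rating | year
---+---------+-----------+--------+-----
7  | Arrival | Sci-Fi    | 8.5    | 1971
5  | Get Out | Horror    | 8.4    | 1980
1  | Shrek   | Animation | 7.7    | 2008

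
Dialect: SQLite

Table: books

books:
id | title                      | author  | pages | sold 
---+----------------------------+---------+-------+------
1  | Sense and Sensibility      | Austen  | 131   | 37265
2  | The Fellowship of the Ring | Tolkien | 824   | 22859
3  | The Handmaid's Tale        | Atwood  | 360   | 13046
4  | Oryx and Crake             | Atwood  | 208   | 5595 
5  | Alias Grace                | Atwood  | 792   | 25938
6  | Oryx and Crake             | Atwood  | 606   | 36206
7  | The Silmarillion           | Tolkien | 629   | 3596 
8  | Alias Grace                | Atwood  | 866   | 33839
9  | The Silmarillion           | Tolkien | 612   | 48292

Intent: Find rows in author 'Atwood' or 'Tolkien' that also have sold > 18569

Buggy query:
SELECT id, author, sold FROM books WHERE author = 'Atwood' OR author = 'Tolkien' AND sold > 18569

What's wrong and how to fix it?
Bug: Without parentheses, AND is evaluated before OR, so the sold filter only applies to the 'Tolkien' branch

Fix: Add parentheses around the OR so the AND applies to both alternatives

Corrected query:
SELECT id, author, sold FROM books WHERE (author = 'Atwood' OR author = 'Tolkien') AND sold > 18569

Result:
id | author  | sold 
---+---------+------
2  | Tolkien | 22859
5  | Atwood  | 25938
6  | Atwood  | 36206
8  | Atwood  | 33839
9  | Tolkien | 48292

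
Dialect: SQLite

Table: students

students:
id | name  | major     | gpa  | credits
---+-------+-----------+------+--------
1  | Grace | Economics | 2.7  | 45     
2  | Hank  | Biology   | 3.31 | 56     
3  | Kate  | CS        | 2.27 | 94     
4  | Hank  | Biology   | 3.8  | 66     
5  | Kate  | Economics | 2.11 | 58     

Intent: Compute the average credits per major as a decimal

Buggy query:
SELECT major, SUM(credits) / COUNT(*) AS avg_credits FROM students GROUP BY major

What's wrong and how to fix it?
Bug: Both operands are integers, so '/' performs integer division and truncates

Fix: Cast one side to REAL so the division keeps the fractional part

Corrected query:
SELECT major, SUM(credits) * 1.0 / COUNT(*) AS avg_credits FROM students GROUP BY major

Result:
major     | avg_credits
----------+------------
Biology   | 61         
CS        | 94         
Economics | 51.5       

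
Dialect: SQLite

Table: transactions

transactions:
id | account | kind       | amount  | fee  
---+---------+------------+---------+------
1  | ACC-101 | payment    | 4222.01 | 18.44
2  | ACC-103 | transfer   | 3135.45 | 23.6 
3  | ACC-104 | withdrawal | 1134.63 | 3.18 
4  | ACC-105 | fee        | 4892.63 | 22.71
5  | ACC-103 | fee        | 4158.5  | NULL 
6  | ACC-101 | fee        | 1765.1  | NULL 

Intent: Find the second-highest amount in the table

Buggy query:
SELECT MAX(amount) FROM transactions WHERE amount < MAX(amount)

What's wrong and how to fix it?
Bug: The inner MAX is an aggregate inside WHERE, which is not allowed

Fix: Compute the overall MAX in a subquery, then take MAX of rows below it

Corrected query:
SELECT MAX(amount) FROM transactions WHERE amount < (SELECT MAX(amount) FROM transactions)

Result:
MAX(amount)
-----------
4222.01    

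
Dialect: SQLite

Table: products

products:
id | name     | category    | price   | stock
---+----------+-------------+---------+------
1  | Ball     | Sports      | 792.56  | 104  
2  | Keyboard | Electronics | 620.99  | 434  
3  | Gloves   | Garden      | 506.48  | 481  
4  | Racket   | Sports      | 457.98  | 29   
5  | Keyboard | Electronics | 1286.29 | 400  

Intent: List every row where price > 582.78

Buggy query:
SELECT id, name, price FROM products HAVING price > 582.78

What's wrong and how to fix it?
Bug: HAVING filters the output of aggregation, but this query has no GROUP BY and no aggregate functions, so SQLite rejects it (HAVING clause on a non-aggregate query); the condition here is per row

Fix: Use WHERE for row-level filtering

Corrected query:
SELECT id, name, price FROM products WHERE price > 582.78

Result:
id | name     | price  
---+----------+--------
1  | Ball     | 792.56 
2  | Keyboard | 620.99 
5  | Keyboard | 1286.29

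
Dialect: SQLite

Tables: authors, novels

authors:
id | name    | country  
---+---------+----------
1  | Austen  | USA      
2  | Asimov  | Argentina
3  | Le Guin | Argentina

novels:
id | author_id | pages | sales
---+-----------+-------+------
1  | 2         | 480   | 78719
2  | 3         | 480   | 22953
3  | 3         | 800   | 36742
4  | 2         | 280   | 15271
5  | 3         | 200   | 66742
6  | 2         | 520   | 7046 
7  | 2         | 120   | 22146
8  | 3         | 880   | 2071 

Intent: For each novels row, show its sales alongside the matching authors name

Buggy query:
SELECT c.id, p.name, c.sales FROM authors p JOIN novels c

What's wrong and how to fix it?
Bug: Missing join condition: each novels row is matched to all authors rows instead of just its own

Fix: Specify the join condition linking the foreign key to the parent id

Corrected query:
SELECT c.id, p.name, c.sales FROM authors p JOIN novels c ON c.author_id = p.id

Result:
id | name    | sales
---+---------+------
1  | Asimov  | 78719
2  | Le Guin | 22953
3  | Le Guin | 36742
4  | Asimov  | 15271
5  | Le Guin | 66742
6  | Asimov  | 7046 
7  | Asimov  | 22146
8  | Le Guin | 2071 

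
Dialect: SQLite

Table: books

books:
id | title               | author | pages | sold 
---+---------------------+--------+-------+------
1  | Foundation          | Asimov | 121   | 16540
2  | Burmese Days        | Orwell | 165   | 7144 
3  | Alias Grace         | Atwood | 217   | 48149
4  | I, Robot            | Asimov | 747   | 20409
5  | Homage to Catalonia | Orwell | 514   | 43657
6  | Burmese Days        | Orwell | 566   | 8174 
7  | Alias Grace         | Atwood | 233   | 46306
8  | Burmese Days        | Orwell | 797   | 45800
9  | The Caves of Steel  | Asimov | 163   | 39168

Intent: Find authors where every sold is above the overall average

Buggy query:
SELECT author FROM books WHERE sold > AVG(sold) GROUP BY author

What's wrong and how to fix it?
Bug: AVG() is an aggregate; it can't sit directly in WHERE

Fix: Use a subquery for AVG and a HAVING MIN(...) filter so the condition holds for every row in the group

Corrected query:
SELECT author FROM books GROUP BY author HAVING MIN(sold) > (SELECT AVG(sold) FROM books)

Result:
author
------
Atwood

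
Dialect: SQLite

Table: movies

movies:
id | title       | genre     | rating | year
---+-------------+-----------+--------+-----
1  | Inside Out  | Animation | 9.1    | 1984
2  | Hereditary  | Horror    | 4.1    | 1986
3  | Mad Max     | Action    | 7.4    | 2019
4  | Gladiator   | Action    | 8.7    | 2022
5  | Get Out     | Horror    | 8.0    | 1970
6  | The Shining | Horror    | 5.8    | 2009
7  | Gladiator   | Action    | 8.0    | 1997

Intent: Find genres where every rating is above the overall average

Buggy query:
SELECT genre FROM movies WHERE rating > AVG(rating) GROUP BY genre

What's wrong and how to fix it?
Bug: WHERE evaluates per row before aggregation, so AVG() is unavailable

Fix: Compute the overall average in a scalar subquery and compare each group's MIN against it in HAVING

Corrected query:
SELECT genre FROM movies GROUP BY genre HAVING MIN(rating) > (SELECT AVG(rating) FROM movies)

Result:
genre    
---------
Action   
Animation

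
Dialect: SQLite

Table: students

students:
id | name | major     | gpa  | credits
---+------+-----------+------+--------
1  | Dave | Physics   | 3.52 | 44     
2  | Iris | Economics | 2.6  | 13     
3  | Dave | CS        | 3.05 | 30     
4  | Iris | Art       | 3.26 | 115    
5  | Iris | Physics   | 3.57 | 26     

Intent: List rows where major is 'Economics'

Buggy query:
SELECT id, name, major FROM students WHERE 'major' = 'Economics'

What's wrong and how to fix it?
Bug: 'major' in single quotes is a string literal, not the column; the comparison is literal-vs-literal and never true

Fix: Remove the quotes around the column name (or use double quotes for an identifier)

Corrected query:
SELECT id, name, major FROM students WHERE major = 'Economics'

Result:
id | name | major    
---+------+----------
2  | Iris | Economics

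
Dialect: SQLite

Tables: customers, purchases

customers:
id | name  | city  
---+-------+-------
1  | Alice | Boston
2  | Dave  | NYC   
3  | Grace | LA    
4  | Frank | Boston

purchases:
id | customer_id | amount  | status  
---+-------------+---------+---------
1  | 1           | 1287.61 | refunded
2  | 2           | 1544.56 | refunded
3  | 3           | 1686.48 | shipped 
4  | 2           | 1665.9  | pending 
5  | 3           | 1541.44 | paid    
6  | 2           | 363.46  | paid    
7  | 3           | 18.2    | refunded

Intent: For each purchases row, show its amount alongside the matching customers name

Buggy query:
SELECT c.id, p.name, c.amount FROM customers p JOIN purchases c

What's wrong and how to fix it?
Bug: Missing join condition: each purchases row is matched to all customers rows instead of just its own

Fix: Add ON c.customer_id = p.id to the JOIN

Corrected query:
SELECT c.id, p.name, c.amount FROM customers p JOIN purchases c ON c.customer_id = p.id

Result:
id | name  | amount 
---+-------+--------
1  | Alice | 1287.61
2  | Dave  | 1544.56
3  | Grace | 1686.48
4  | Dave  | 1665.9 
5  | Grace | 1541.44
6  | Dave  | 363.46 
7  | Grace | 18.2   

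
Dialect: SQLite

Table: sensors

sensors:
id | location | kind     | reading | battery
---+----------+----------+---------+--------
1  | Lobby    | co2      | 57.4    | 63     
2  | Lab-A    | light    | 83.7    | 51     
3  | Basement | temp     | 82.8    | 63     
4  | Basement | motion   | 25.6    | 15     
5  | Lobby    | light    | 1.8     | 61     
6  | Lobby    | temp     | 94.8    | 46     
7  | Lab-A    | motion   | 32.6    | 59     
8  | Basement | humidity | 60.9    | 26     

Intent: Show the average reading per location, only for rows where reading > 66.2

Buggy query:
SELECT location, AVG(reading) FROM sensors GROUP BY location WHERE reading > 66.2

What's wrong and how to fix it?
Bug: Row-level WHERE must come before GROUP BY in the clause order

Fix: Place WHERE between FROM and GROUP BY

Corrected query:
SELECT location, AVG(reading) FROM sensors WHERE reading > 66.2 GROUP BY location

Result:
location | AVG(reading)
---------+-------------
Basement | 82.8        
Lab-A    | 83.7        
Lobby    | 94.8        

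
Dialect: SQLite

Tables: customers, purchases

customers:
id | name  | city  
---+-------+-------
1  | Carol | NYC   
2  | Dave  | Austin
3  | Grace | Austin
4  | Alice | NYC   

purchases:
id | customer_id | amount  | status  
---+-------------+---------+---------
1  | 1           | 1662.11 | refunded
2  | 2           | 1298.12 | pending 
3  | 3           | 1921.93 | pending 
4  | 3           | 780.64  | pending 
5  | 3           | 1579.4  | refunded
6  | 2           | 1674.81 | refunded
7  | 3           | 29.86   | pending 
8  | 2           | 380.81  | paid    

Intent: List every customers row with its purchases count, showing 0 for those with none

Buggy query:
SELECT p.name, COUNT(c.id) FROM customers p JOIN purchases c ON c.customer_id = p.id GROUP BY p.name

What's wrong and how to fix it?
Bug: INNER JOIN drops customers rows that have no matching purchases rows

Fix: Use LEFT JOIN so parents without children still appear (COUNT(c.id) gives 0)

Corrected query:
SELECT p.name, COUNT(c.id) FROM customers p LEFT JOIN purchases c ON c.customer_id = p.id GROUP BY p.name

Result:
name  | COUNT(c.id)
------+------------
Alice | 0          
Carol | 1          
Dave  | 3          
Grace | 4          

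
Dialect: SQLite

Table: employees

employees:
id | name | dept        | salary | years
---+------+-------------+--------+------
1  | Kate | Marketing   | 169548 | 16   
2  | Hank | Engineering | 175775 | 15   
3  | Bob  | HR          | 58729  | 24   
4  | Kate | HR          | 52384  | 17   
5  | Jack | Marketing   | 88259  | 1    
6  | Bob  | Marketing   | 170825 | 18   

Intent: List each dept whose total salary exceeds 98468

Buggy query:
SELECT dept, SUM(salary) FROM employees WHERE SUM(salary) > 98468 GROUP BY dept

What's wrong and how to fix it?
Bug: WHERE runs before GROUP BY, so aggregates aren't available there

Fix: Use HAVING (which filters groups after aggregation) instead of WHERE

Corrected query:
SELECT dept, SUM(salary) FROM employees GROUP BY dept HAVING SUM(salary) > 98468

Result:
dept        | SUM(salary)
------------+------------
Engineering | 175775     
HR          | 111113     
Marketing   | 428632     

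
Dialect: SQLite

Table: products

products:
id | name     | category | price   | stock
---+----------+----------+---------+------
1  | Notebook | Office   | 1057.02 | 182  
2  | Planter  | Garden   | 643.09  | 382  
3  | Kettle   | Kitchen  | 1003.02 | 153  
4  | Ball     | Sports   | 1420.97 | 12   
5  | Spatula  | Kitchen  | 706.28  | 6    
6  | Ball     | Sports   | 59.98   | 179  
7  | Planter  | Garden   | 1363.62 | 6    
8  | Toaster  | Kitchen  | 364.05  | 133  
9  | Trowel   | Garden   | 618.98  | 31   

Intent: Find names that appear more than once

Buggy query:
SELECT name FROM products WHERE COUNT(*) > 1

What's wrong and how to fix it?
Bug: COUNT(*) is an aggregate and cannot be used in WHERE

Fix: Group first, then use HAVING for the count condition

Corrected query:
SELECT name FROM products GROUP BY name HAVING COUNT(*) > 1

Result:
name   
-------
Ball   
Planter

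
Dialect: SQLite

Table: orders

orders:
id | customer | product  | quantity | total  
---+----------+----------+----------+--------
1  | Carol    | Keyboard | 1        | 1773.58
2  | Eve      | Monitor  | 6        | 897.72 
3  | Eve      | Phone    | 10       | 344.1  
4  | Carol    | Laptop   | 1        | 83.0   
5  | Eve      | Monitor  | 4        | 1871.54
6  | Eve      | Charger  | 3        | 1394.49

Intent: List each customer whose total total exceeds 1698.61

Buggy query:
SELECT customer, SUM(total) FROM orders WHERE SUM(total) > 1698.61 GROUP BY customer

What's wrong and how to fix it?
Bug: Aggregate functions cannot appear in a WHERE clause

Fix: Move the aggregate condition to a HAVING clause

Corrected query:
SELECT customer, SUM(total) FROM orders GROUP BY customer HAVING SUM(total) > 1698.61

Result:
customer | SUM(total)
---------+-----------
Carol    | 1856.58   
Eve      | 4507.85   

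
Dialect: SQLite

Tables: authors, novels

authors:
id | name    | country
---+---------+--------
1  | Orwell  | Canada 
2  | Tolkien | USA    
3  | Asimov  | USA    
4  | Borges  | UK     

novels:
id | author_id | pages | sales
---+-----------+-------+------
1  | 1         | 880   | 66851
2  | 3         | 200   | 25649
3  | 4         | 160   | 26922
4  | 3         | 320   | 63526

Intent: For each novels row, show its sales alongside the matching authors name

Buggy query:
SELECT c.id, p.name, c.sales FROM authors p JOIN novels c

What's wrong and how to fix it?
Bug: Missing join condition: each novels row is matched to all authors rows instead of just its own

Fix: Add ON c.author_id = p.id to the JOIN

Corrected query:
SELECT c.id, p.name, c.sales FROM authors p JOIN novels c ON c.author_id = p.id

Result:
id | name   | sales
---+--------+------
1  | Orwell | 66851
2  | Asimov | 25649
3  | Borges | 26922
4  | Asimov | 63526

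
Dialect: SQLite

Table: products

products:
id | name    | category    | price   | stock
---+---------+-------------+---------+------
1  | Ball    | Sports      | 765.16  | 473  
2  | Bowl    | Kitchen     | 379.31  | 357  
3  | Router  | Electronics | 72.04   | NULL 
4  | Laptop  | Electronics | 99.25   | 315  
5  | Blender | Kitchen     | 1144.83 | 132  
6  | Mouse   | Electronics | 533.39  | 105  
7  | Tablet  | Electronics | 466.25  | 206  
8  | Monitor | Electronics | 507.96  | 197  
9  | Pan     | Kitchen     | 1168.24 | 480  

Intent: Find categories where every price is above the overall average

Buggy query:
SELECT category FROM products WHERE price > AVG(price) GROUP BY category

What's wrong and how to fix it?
Bug: AVG() is an aggregate; it can't sit directly in WHERE

Fix: Use a subquery for AVG and a HAVING MIN(...) filter so the condition holds for every row in the group

Corrected query:
SELECT category FROM products GROUP BY category HAVING MIN(price) > (SELECT AVG(price) FROM products)

Result:
category
--------
Sports  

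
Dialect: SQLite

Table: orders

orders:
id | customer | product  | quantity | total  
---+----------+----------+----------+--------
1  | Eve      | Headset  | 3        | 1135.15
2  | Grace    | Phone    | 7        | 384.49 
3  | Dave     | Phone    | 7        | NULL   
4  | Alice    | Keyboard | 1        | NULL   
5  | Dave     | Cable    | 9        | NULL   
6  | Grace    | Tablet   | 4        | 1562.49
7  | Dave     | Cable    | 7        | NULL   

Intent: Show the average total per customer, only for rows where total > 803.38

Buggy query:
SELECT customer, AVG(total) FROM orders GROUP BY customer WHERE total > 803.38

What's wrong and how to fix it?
Bug: Row-level WHERE must come before GROUP BY in the clause order

Fix: Place WHERE between FROM and GROUP BY

Corrected query:
SELECT customer, AVG(total) FROM orders WHERE total > 803.38 GROUP BY customer

Result:
customer | AVG(total)
---------+-----------
Eve      | 1135.15   
Grace    | 1562.49   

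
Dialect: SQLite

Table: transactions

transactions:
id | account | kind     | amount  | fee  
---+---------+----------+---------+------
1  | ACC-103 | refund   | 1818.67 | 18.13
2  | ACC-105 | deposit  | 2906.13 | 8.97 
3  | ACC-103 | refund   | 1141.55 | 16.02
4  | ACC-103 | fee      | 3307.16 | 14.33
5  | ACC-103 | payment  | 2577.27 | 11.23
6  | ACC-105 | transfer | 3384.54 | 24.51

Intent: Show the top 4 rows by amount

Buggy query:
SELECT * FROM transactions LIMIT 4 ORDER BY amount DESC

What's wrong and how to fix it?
Bug: ORDER BY cannot follow LIMIT; LIMIT is the final clause

Fix: Sort with ORDER BY, then apply LIMIT

Corrected query:
SELECT * FROM transactions ORDER BY amount DESC LIMIT 4

Result:
id | account | kind     | amount  | fee  
---+---------+----------+---------+------
6  | ACC-105 | transfer | 3384.54 | 24.51
4  | ACC-103 | fee      | 3307.16 | 14.33
2  | ACC-105 | deposit  | 2906.13 | 8.97 
5  | ACC-103 | payment  | 2577.27 | 11.23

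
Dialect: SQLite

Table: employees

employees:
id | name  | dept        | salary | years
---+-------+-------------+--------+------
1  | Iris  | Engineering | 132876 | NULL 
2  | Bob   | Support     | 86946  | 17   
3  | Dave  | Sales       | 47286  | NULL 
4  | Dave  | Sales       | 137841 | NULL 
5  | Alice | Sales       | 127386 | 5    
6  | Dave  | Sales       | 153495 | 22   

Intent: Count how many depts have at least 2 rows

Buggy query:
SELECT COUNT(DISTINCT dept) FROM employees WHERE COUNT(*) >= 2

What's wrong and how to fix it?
Bug: WHERE filters individual rows, not groups, so a group-level COUNT is invalid there

Fix: Use a subquery that GROUPs and filters with HAVING, then count its rows

Corrected query:
SELECT COUNT(*) FROM (SELECT dept FROM employees GROUP BY dept HAVING COUNT(*) >= 2)

Result:
COUNT(*)
--------
1       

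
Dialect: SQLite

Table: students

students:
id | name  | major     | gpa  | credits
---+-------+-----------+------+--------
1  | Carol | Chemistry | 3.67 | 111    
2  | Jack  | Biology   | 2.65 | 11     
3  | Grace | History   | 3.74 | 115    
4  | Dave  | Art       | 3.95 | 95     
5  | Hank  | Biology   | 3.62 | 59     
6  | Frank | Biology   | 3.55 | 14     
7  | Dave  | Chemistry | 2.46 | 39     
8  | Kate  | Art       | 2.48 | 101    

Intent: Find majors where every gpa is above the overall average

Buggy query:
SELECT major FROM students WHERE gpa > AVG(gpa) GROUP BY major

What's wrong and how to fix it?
Bug: AVG() is an aggregate; it can't sit directly in WHERE

Fix: Use a subquery for AVG and a HAVING MIN(...) filter so the condition holds for every row in the group

Corrected query:
SELECT major FROM students GROUP BY major HAVING MIN(gpa) > (SELECT AVG(gpa) FROM students)

Result:
major  
-------
History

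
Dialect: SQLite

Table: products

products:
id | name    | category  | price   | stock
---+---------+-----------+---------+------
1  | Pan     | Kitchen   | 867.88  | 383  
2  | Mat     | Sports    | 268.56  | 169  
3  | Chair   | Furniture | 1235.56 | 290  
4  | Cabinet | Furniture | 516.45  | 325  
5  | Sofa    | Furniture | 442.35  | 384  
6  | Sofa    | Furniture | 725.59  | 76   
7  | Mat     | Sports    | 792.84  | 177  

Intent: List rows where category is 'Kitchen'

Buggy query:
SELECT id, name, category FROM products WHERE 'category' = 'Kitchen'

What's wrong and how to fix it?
Bug: Single quotes denote string literals in SQL; the column name is being compared as a constant string

Fix: Reference the column as category without single quotes

Corrected query:
SELECT id, name, category FROM products WHERE category = 'Kitchen'

Result:
id | name | category
---+------+---------
1  | Pan  | Kitchen 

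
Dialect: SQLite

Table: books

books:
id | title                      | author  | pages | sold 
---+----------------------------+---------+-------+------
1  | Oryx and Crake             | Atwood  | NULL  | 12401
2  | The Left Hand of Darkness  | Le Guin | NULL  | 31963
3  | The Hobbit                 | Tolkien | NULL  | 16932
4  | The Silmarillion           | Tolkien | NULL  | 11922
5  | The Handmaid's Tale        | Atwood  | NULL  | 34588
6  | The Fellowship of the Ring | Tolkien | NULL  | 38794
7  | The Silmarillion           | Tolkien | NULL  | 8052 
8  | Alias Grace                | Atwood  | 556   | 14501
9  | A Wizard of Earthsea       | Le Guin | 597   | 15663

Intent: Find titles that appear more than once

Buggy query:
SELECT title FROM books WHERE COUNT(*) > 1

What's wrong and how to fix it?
Bug: COUNT(*) is an aggregate and cannot be used in WHERE

Fix: GROUP BY title, then filter groups with HAVING COUNT(*) > 1

Corrected query:
SELECT title FROM books GROUP BY title HAVING COUNT(*) > 1

Result:
title           
----------------
The Silmarillion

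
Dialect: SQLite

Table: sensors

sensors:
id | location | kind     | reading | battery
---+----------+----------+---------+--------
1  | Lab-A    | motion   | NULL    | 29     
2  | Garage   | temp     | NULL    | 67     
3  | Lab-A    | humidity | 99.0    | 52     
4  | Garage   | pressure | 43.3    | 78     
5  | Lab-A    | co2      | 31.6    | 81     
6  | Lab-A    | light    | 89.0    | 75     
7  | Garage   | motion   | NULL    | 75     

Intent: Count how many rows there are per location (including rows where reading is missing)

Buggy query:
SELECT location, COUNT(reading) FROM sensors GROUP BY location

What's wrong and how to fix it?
Bug: COUNT(reading) skips NULLs, so groups with missing reading are undercounted

Fix: Use COUNT(*) to count all rows regardless of NULL

Corrected query:
SELECT location, COUNT(*) FROM sensors GROUP BY location

Result:
location | COUNT(*)
---------+---------
Garage   | 3       
Lab-A    | 4       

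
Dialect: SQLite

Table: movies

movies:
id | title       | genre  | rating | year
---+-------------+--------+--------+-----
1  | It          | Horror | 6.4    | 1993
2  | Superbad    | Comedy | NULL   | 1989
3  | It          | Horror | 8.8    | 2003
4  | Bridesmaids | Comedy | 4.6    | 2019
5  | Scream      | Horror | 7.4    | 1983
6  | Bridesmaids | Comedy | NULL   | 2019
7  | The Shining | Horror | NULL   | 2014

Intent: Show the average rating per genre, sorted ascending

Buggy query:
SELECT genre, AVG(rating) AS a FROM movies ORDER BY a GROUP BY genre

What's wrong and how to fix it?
Bug: ORDER BY appears before GROUP BY; SQL clause order requires GROUP BY first

Fix: Move ORDER BY to the end, after GROUP BY

Corrected query:
SELECT genre, AVG(rating) AS a FROM movies GROUP BY genre ORDER BY a

Result:
genre  | a       
-------+---------
Comedy | 4.6     
Horror | 7.533333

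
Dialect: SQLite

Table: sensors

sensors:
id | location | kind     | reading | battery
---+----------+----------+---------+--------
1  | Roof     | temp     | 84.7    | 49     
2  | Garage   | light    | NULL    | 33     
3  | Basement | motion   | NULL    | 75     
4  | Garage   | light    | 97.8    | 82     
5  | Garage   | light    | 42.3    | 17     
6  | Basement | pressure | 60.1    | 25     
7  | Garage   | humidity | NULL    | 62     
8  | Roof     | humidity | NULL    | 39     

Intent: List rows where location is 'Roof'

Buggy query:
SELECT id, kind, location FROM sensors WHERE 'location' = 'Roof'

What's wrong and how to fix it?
Bug: 'location' in single quotes is a string literal, not the column; the comparison is literal-vs-literal and never true

Fix: Remove the quotes around the column name (or use double quotes for an identifier)

Corrected query:
SELECT id, kind, location FROM sensors WHERE location = 'Roof'

Result:
id | kind     | location
---+----------+---------
1  | temp     | Roof    
8  | humidity | Roof    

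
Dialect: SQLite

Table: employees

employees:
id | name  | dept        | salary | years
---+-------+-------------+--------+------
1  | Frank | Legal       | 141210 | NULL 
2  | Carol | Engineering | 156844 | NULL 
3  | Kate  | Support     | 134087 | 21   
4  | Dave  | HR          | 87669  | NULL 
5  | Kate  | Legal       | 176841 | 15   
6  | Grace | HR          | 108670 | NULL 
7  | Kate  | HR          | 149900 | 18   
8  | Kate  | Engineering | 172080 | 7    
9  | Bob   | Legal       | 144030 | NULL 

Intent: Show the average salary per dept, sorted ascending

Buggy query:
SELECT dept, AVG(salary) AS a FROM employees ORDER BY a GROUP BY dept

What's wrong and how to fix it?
Bug: GROUP BY must precede ORDER BY

Fix: Reorder: SELECT … FROM … GROUP BY … ORDER BY …

Corrected query:
SELECT dept, AVG(salary) AS a FROM employees GROUP BY dept ORDER BY a

Result:
dept        | a     
------------+-------
HR          | 115413
Support     | 134087
Legal       | 154027
Engineering | 164462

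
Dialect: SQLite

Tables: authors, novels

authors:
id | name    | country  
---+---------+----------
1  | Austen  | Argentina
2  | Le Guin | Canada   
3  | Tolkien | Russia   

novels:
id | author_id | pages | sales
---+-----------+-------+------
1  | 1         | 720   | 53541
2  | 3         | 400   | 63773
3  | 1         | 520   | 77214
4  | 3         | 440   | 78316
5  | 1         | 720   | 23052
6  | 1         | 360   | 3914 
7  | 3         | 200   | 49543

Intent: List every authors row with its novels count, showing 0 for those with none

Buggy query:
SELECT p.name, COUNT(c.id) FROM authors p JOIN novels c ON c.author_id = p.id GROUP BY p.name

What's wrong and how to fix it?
Bug: INNER JOIN drops authors rows that have no matching novels rows

Fix: Use LEFT JOIN so parents without children still appear (COUNT(c.id) gives 0)

Corrected query:
SELECT p.name, COUNT(c.id) FROM authors p LEFT JOIN novels c ON c.author_id = p.id GROUP BY p.name

Result:
name    | COUNT(c.id)
--------+------------
Austen  | 4          
Le Guin | 0          
Tolkien | 3          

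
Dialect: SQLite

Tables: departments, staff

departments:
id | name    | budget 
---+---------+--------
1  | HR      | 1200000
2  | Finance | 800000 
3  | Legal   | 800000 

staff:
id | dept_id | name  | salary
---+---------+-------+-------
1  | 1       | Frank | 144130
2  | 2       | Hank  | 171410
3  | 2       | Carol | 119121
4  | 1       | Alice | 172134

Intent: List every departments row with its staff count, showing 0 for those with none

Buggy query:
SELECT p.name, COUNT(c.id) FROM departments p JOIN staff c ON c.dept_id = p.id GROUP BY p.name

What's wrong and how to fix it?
Bug: INNER JOIN drops departments rows that have no matching staff rows

Fix: Switch to LEFT JOIN to retain unmatched parent rows

Corrected query:
SELECT p.name, COUNT(c.id) FROM departments p LEFT JOIN staff c ON c.dept_id = p.id GROUP BY p.name

Result:
name    | COUNT(c.id)
--------+------------
Finance | 2          
HR      | 2          
Legal   | 0          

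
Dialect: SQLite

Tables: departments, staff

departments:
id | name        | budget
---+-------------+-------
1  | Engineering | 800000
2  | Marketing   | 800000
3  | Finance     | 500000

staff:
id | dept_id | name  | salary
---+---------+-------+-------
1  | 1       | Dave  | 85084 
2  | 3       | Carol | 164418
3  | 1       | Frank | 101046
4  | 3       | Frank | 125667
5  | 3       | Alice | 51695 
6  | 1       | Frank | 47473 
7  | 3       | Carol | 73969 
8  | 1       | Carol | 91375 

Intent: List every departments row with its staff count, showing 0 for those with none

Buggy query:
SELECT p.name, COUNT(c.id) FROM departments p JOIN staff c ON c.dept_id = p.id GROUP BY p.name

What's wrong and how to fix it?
Bug: An inner join excludes parents with zero children

Fix: Switch to LEFT JOIN to retain unmatched parent rows

Corrected query:
SELECT p.name, COUNT(c.id) FROM departments p LEFT JOIN staff c ON c.dept_id = p.id GROUP BY p.name

Result:
name        | COUNT(c.id)
------------+------------
Engineering | 4          
Finance     | 4          
Marketing   | 0          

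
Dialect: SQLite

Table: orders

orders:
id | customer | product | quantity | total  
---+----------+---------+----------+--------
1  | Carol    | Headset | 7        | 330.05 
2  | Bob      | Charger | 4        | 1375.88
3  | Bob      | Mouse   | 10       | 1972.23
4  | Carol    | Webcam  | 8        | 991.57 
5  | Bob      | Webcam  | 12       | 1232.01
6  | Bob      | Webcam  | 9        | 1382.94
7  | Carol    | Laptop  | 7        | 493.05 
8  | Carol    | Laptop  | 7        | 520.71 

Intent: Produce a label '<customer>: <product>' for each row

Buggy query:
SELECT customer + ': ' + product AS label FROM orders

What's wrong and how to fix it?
Bug: SQLite uses || for string concatenation; + coerces text to numbers (yielding 0)

Fix: Use the || operator for string concatenation

Corrected query:
SELECT customer || ': ' || product AS label FROM orders

Result:
label         
--------------
Carol: Headset
Bob: Charger  
Bob: Mouse    
Carol: Webcam 
Bob: Webcam   
Bob: Webcam   
Carol: Laptop 
Carol: Laptop 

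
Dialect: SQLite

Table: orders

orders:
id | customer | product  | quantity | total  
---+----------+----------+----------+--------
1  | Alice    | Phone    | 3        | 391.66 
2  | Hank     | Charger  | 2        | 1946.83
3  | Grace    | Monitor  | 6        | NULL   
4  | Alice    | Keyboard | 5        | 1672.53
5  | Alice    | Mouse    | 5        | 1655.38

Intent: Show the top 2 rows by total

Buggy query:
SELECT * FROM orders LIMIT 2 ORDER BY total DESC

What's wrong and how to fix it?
Bug: LIMIT must come after ORDER BY

Fix: Swap the clauses: ORDER BY first, then LIMIT

Corrected query:
SELECT * FROM orders ORDER BY total DESC LIMIT 2

Result:
id | customer | product  | quantity | total  
---+----------+----------+----------+--------
2  | Hank     | Charger  | 2        | 1946.83
4  | Alice    | Keyboard | 5        | 1672.53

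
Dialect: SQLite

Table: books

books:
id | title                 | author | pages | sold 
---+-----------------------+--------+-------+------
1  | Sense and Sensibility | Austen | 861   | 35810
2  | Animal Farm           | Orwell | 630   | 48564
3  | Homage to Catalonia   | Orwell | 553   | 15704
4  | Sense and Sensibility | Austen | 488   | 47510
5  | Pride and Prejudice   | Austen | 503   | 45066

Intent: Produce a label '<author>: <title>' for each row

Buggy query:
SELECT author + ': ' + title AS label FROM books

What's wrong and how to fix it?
Bug: '+' is numeric addition; on text columns SQLite converts them to 0 instead of concatenating

Fix: Use the || operator for string concatenation

Corrected query:
SELECT author || ': ' || title AS label FROM books

Result:
label                        
-----------------------------
Austen: Sense and Sensibility
Orwell: Animal Farm          
Orwell: Homage to Catalonia  
Austen: Sense and Sensibility
Austen: Pride and Prejudice  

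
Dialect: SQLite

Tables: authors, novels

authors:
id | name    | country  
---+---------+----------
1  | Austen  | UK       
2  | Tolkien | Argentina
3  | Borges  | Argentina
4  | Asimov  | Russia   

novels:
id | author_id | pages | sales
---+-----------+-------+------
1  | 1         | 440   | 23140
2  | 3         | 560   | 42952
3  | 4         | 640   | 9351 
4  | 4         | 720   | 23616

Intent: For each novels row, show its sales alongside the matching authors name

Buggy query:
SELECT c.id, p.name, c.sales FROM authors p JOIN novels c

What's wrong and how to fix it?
Bug: Missing join condition: each novels row is matched to all authors rows instead of just its own

Fix: Specify the join condition linking the foreign key to the parent id

Corrected query:
SELECT c.id, p.name, c.sales FROM authors p JOIN novels c ON c.author_id = p.id

Result:
id | name   | sales
---+--------+------
1  | Austen | 23140
2  | Borges | 42952
3  | Asimov | 9351 
4  | Asimov | 23616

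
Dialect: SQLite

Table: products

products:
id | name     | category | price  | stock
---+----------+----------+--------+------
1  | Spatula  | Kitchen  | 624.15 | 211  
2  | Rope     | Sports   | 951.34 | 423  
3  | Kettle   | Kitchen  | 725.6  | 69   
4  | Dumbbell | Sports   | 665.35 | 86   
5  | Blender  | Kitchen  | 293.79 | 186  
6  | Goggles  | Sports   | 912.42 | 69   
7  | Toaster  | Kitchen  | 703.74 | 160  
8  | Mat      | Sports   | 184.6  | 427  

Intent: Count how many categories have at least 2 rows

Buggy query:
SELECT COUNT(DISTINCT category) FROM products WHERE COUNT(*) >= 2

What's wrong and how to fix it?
Bug: COUNT(*) cannot appear in WHERE; the per-group count doesn't exist yet

Fix: Group first with HAVING COUNT(*) >= 2, then COUNT the resulting groups

Corrected query:
SELECT COUNT(*) FROM (SELECT category FROM products GROUP BY category HAVING COUNT(*) >= 2)

Result:
COUNT(*)
--------
2       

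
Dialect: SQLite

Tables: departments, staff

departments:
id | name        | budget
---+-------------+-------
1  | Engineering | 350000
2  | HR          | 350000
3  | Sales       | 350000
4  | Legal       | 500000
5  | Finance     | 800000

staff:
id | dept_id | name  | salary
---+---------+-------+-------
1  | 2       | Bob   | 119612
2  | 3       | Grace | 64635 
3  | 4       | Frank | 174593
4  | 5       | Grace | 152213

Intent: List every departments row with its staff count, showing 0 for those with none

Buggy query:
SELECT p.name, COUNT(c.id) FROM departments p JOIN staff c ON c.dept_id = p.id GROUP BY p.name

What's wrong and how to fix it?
Bug: INNER JOIN drops departments rows that have no matching staff rows

Fix: Switch to LEFT JOIN to retain unmatched parent rows

Corrected query:
SELECT p.name, COUNT(c.id) FROM departments p LEFT JOIN staff c ON c.dept_id = p.id GROUP BY p.name

Result:
name        | COUNT(c.id)
------------+------------
Engineering | 0          
Finance     | 1          
HR          | 1          
Legal       | 1          
Sales       | 1          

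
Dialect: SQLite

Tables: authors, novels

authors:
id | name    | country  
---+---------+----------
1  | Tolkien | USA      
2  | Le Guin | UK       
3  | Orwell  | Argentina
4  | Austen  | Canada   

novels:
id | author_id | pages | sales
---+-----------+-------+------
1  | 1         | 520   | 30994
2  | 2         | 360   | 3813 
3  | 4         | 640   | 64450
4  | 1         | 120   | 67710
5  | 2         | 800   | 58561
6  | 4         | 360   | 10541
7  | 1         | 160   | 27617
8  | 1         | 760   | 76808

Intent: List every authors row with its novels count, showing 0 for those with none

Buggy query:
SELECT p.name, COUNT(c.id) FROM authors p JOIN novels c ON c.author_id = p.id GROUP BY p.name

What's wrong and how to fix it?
Bug: An inner join excludes parents with zero children

Fix: Switch to LEFT JOIN to retain unmatched parent rows

Corrected query:
SELECT p.name, COUNT(c.id) FROM authors p LEFT JOIN novels c ON c.author_id = p.id GROUP BY p.name

Result:
name    | COUNT(c.id)
--------+------------
Austen  | 2          
Le Guin | 2          
Orwell  | 0          
Tolkien | 4          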